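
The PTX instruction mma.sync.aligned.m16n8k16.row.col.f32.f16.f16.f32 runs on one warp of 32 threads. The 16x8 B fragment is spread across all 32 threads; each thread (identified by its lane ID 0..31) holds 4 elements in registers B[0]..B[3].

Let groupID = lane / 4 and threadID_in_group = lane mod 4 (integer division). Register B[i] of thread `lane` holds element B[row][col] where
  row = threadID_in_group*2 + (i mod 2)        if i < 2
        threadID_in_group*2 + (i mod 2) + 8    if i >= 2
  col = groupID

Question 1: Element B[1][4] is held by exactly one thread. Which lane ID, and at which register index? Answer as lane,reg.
c:4=>grp=4  r:1=>rB=0,tig=0,lo=1
L=4*4+0=16  i=0*2+1=1

16,1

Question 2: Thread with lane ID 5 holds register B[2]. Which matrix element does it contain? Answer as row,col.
10,1

5: grp=1,tig=1
[2] (1*2+0+8,1) = (10,1)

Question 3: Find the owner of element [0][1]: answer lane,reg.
4,0

c:1=>grp=1  r:0=>rB=0,tig=0,lo=0
L=1*4+0=4  i=0*2+0=0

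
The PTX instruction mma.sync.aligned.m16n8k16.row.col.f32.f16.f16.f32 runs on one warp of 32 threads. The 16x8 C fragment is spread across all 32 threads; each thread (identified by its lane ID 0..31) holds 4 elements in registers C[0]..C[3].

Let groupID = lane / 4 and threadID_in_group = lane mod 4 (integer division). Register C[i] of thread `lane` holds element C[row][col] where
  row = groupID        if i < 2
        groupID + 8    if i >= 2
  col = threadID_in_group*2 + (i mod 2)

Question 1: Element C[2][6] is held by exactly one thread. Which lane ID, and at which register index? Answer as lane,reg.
r: 2->gid=2,r8=0  c: 6->tid=3,i&1=0
L=2*4+3=11  i=0*2+0=0

11,0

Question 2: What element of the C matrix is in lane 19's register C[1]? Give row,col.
lane 19: G=4 (19/4), T=3 (19%4)
i=1: r=4+0=4, c=3*2+1=7

4,7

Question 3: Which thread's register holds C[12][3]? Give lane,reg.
r: 12->gid=4,r8=1  c: 3->tid=1,i&1=1
L=4*4+1=17  i=1*2+1=3

17,3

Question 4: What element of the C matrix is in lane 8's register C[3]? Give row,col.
10,1

lane 8→8/4=2, 8 mod 4=0
i=3  r:2+8→10  c:2·0+1→1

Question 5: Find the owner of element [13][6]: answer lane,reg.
23,2

r: 13->gid=5,r8=1  c: 6->tid=3,i&1=0
L=5*4+3=23  i=1*2+0=2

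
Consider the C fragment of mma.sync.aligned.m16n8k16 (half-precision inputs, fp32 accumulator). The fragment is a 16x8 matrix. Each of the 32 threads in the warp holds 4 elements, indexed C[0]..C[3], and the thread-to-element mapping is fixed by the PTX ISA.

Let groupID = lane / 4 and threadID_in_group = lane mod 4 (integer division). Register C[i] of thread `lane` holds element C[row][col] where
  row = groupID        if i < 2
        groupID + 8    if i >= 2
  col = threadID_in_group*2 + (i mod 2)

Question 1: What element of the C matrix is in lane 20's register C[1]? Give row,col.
5,1

L=20->gid=20>>2=5, tid=20&3=0
[1]->row 5+0=5  col 0·2+1=1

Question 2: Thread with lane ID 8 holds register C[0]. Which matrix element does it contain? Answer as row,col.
2,0

lane 8->8/4=2, 8 mod 4=0
i=0  r:2+0->2  c:2·0+0->0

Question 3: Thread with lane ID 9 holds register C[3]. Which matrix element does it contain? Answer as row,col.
lane 9->9/4=2, 9 mod 4=1
i=3  r:2+8->10  c:2·1+1->3

10,3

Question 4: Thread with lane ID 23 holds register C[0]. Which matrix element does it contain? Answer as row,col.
5,6

L=23→G=23>>2=5, T=23&3=3
[0]→row 5+0=5  col 3·2+0=6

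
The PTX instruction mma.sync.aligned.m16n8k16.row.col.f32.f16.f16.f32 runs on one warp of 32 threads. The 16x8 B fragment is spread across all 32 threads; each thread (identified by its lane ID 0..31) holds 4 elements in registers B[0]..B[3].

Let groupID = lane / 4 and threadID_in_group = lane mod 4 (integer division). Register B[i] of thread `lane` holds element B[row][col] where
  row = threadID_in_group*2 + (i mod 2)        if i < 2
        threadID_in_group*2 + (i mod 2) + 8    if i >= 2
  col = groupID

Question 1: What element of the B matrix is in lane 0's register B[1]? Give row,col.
1,0

L=0->gid=0>>2=0, tid=0&3=0
[1]->row 0·2+1+0=1  col gid=0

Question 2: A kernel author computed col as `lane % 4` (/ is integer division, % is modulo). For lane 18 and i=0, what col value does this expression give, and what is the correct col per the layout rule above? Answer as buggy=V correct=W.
`lane % 4`[18,0]⇒2
lane 18⇒18/4=4, 18 mod 4=2
i=0  r:2·2+0+0⇒4  c:4
col: 2 vs 4

buggy=2 correct=4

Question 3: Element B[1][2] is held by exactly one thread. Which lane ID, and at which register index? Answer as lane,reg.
8,1

c=2→G=2  r=1→rhi=0,T=0,p=1
L=2*4+0=8  i=0*2+1=1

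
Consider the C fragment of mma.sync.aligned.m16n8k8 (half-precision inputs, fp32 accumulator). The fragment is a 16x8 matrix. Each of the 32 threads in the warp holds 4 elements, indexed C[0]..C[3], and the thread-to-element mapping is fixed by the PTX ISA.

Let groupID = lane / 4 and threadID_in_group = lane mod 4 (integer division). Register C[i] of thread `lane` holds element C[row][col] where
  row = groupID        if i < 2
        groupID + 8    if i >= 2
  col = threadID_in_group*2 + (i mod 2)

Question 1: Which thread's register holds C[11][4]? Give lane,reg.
14,2

r: 11->gid=3,r8=1  c: 4->tid=2,i&1=0
L=3*4+2=14  i=1*2+0=2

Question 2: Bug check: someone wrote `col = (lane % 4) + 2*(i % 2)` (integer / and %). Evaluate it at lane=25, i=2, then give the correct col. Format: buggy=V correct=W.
`(lane % 4) + 2*(i % 2)`[25,2]→1
lane 25: G=6 (25/4), T=1 (25%4)
i=2: r=6+8=14, c=1*2+0=2
col: 1 vs 2

buggy=1 correct=2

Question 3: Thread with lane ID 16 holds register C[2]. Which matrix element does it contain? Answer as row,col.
12,0

lane 16->16/4=4, 16 mod 4=0
i=2  r:4+8->12  c:2·0+0->0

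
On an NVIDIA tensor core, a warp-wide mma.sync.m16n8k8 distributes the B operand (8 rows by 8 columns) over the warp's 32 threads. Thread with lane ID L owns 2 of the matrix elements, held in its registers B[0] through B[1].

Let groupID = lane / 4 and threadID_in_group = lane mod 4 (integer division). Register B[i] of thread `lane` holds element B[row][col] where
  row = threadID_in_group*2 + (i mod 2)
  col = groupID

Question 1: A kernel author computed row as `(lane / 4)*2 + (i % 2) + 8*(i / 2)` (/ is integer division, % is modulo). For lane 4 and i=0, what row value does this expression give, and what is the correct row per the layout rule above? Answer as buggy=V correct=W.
buggy=2 correct=0

`(lane / 4)*2 + (i % 2) + 8*(i / 2)`[4,0]→2
4: G=1,T=0
[0] (0*2+0,1) = (0,1)
row: 2 vs 0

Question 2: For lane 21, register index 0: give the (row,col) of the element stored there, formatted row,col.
lane 21: G=5 (21/4), T=1 (21%4)
i=0: r=1*2+0=2, c=G=5

2,5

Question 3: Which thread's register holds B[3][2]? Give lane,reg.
9,1

c:2=>grp=2  r:3=>tig=1,lo=1
L=2*4+1=9  i=1=1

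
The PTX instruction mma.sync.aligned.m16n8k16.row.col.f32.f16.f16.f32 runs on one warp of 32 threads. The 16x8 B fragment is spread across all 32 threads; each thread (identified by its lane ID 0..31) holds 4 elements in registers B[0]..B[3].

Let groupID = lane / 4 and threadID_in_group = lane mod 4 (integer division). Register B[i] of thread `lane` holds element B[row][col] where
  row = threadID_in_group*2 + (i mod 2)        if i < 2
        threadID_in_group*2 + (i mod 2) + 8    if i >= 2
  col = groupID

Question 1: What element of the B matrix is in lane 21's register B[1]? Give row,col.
3,5

lane 21->21/4=5, 21 mod 4=1
i=1  r:2·1+1+0->3  c:5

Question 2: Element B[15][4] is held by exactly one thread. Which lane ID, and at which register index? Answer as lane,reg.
c=4→G=4  r=15→rhi=1,T=3,p=1
L=4*4+3=19  i=1*2+1=3

19,3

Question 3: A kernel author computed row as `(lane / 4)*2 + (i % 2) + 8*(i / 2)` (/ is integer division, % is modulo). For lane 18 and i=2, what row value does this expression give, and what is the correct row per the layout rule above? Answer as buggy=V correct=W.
buggy=16 correct=12

`(lane / 4)*2 + (i % 2) + 8*(i / 2)`[18,2]→16
lane 18: G=4 (18/4), T=2 (18%4)
i=2: r=2*2+0+8=12, c=G=4
row: 16 vs 12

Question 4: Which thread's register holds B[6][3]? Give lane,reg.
c=3->g=3  r=6->rb=0,t=3,b0=0
L=3*4+3=15  i=0*2+0=0

15,0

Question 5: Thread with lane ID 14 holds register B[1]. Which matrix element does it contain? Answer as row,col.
5,3

14: gid=3,tid=2
[1] (2*2+1+0,3) = (5,3)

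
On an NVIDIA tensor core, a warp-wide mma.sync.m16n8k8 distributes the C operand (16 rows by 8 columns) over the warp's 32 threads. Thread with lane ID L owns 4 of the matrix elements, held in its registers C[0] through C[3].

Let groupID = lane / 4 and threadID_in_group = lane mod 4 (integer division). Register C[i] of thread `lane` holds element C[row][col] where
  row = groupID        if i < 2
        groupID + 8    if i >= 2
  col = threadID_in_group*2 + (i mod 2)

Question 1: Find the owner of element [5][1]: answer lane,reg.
r:5=>grp=5,rB=0  c:1=>tig=0,lo=1
L=5*4+0=20  i=0*2+1=1

20,1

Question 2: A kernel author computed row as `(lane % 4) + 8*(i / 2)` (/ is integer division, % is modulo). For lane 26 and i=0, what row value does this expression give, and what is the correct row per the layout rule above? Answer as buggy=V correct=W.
buggy=2 correct=6

`(lane % 4) + 8*(i / 2)`[26,0]→2
L=26→G=26>>2=6, T=26&3=2
[0]→row 6+0=6  col 2·2+0=4
row: 2 vs 6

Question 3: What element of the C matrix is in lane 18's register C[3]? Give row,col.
12,5

lane 18⇒18/4=4, 18 mod 4=2
i=3  r:4+8⇒12  c:2·2+1⇒5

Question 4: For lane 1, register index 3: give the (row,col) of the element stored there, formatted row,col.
8,3

L=1=>grp=1>>2=0, tig=1&3=1
[3]=>row 0+8=8  col 1·2+1=3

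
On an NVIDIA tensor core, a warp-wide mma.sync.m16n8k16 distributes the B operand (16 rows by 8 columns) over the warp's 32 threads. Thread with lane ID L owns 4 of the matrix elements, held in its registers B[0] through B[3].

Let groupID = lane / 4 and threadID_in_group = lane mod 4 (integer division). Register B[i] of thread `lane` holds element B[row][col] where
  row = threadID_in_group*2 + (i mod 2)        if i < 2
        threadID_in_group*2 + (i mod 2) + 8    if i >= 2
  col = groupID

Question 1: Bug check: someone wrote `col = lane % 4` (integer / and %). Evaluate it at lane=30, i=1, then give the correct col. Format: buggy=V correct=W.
`lane % 4`[30,1]->2
L=30->g=30>>2=7, t=30&3=2
[1]->row 2·2+1+0=5  col g=7
col: 2 vs 7

buggy=2 correct=7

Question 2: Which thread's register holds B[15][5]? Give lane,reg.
c=5→G=5  r=15→rhi=1,T=3,p=1
L=5*4+3=23  i=1*2+1=3

23,3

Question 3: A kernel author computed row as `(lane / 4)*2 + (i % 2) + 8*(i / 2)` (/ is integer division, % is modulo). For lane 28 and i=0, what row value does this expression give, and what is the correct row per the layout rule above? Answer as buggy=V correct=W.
buggy=14 correct=0

`(lane / 4)*2 + (i % 2) + 8*(i / 2)`[28,0]->14
L=28->g=28>>2=7, t=28&3=0
[0]->row 0·2+0+0=0  col g=7
row: 14 vs 0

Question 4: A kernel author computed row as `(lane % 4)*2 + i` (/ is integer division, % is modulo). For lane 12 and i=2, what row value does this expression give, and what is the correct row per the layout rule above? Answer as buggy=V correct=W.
buggy=2 correct=8

`(lane % 4)*2 + i`[12,2]⇒2
lane 12⇒12/4=3, 12 mod 4=0
i=2  r:2·0+0+8⇒8  c:3
row: 2 vs 8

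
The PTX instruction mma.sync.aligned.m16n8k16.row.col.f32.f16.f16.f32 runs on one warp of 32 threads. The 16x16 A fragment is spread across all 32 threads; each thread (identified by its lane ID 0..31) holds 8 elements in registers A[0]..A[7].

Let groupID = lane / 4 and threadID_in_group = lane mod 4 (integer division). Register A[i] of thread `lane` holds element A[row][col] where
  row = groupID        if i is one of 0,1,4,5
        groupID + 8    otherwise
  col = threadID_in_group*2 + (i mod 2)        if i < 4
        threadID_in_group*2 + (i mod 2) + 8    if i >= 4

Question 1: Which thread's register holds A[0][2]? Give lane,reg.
r: 0->gid=0,r8=0  c: 2->c8=0,tid=1,i&1=0
L=0*4+1=1  i=0*4+0*2+0=0

1,0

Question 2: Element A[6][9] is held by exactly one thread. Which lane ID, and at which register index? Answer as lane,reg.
24,5

r=6⇒gr=6,Rb=0  c=9⇒Cb=1,th=0,odd=1
L=6*4+0=24  i=1*4+0*2+1=5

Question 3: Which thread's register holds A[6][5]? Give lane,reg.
26,1

r:6=>grp=6,rB=0  c:5=>cB=0,tig=2,lo=1
L=6*4+2=26  i=0*4+0*2+1=1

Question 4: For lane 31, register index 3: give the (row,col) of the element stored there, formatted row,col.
lane 31->31/4=7, 31 mod 4=3
i=3  r:7+8->15  c:2·3+1+0->7

15,7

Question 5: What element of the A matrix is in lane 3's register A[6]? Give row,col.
lane 3: g=0 (3/4), t=3 (3%4)
i=6: r=0+8=8, c=3*2+0+8=14

8,14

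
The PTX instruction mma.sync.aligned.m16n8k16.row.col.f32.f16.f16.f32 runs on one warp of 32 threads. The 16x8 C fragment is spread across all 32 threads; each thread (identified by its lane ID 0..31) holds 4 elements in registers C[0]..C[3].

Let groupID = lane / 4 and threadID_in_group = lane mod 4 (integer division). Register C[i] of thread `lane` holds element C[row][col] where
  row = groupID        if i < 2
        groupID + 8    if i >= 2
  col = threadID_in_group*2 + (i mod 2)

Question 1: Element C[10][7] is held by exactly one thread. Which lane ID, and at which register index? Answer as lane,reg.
11,3

r=10⇒gr=2,Rb=1  c=7⇒th=3,odd=1
L=2*4+3=11  i=1*2+1=3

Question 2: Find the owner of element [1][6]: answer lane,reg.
r=1->g=1,rb=0  c=6->t=3,b0=0
L=1*4+3=7  i=0*2+0=0

7,0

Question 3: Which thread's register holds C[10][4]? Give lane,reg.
r=10->g=2,rb=1  c=4->t=2,b0=0
L=2*4+2=10  i=1*2+0=2

10,2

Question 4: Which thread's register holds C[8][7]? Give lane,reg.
r:8=>grp=0,rB=1  c:7=>tig=3,lo=1
L=0*4+3=3  i=1*2+1=3

3,3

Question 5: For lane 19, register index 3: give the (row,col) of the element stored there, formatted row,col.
lane 19->19/4=4, 19 mod 4=3
i=3  r:4+8->12  c:2·3+1->7

12,7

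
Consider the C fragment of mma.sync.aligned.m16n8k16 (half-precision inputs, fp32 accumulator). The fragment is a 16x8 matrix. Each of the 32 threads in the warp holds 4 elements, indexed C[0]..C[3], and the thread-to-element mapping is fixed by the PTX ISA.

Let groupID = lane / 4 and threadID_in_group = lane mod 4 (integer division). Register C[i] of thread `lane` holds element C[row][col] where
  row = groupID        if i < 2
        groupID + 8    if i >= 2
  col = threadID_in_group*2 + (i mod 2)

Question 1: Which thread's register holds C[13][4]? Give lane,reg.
22,2

r=13->g=5,rb=1  c=4->t=2,b0=0
L=5*4+2=22  i=1*2+0=2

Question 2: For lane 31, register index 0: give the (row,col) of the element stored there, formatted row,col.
7,6

L=31->gid=31>>2=7, tid=31&3=3
[0]->row 7+0=7  col 3·2+0=6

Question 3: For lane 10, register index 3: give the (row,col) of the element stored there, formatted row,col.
10,5

10: gr=2,th=2
[3] (2+8,2*2+1) = (10,5)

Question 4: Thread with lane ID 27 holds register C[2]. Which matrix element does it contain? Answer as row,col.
14,6

27: grp=6,tig=3
[2] (6+8,3*2+0) = (14,6)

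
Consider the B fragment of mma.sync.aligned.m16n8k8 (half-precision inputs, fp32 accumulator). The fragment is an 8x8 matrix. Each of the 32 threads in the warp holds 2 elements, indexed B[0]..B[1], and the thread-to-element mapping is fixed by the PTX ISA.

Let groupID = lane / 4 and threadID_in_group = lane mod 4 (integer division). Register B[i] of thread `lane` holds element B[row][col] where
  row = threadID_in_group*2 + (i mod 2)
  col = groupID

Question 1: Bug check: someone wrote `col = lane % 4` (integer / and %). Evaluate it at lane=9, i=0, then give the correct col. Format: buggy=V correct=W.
buggy=1 correct=2

`lane % 4`[9,0]->1
lane 9->9/4=2, 9 mod 4=1
i=0  r:2·1+0->2  c:2
col: 1 vs 2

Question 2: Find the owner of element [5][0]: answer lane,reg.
c=0⇒gr=0  r=5⇒th=2,odd=1
L=0*4+2=2  i=1=1

2,1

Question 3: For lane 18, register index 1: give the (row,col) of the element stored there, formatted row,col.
5,4

lane 18->18/4=4, 18 mod 4=2
i=1  r:2·2+1->5  c:4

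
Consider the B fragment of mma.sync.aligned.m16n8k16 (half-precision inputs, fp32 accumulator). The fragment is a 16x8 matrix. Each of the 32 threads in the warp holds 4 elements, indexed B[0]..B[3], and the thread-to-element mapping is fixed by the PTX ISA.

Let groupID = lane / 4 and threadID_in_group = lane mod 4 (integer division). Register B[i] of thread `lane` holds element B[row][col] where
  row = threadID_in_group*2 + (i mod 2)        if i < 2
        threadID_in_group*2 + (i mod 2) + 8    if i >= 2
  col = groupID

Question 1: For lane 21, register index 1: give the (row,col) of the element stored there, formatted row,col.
L=21=>grp=21>>2=5, tig=21&3=1
[1]=>row 1·2+1+0=3  col grp=5

3,5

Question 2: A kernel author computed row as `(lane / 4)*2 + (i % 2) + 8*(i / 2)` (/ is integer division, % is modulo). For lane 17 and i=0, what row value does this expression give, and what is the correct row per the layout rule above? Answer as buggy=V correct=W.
buggy=8 correct=2

`(lane / 4)*2 + (i % 2) + 8*(i / 2)`[17,0]=>8
17: grp=4,tig=1
[0] (1*2+0+0,4) = (2,4)
row: 8 vs 2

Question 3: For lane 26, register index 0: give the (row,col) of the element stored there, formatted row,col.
4,6

26: g=6,t=2
[0] (2*2+0+0,6) = (4,6)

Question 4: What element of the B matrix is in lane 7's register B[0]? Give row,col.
L=7=>grp=7>>2=1, tig=7&3=3
[0]=>row 3·2+0+0=6  col grp=1

6,1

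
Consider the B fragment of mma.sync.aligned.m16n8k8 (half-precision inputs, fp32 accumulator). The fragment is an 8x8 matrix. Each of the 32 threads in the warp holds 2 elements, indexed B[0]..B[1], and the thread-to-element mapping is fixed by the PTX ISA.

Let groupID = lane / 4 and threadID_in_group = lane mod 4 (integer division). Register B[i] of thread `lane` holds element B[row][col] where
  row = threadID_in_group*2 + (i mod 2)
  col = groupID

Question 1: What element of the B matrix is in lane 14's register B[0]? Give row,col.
4,3

L=14=>grp=14>>2=3, tig=14&3=2
[0]=>row 2·2+0=4  col grp=3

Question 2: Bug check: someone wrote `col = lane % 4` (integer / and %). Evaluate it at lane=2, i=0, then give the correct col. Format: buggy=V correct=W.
buggy=2 correct=0

`lane % 4`[2,0]=>2
lane 2=>2/4=0, 2 mod 4=2
i=0  r:2·2+0=>4  c:0
col: 2 vs 0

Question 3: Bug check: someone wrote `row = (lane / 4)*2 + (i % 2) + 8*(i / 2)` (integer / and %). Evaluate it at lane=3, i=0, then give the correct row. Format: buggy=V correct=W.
`(lane / 4)*2 + (i % 2) + 8*(i / 2)`[3,0]->0
lane 3->3/4=0, 3 mod 4=3
i=0  r:2·3+0->6  c:0
row: 0 vs 6

buggy=0 correct=6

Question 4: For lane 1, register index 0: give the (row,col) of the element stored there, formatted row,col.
2,0

L=1->g=1>>2=0, t=1&3=1
[0]->row 1·2+0=2  col g=0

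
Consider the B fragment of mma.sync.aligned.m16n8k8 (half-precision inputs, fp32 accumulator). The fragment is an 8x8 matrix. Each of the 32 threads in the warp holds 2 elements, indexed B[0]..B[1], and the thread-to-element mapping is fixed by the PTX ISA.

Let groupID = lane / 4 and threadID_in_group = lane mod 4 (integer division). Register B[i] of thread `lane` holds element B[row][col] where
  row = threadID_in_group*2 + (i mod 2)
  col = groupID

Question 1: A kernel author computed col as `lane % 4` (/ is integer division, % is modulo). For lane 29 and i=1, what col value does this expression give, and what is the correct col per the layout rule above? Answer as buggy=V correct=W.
buggy=1 correct=7

`lane % 4`[29,1]->1
L=29->gid=29>>2=7, tid=29&3=1
[1]->row 1·2+1=3  col gid=7
col: 1 vs 7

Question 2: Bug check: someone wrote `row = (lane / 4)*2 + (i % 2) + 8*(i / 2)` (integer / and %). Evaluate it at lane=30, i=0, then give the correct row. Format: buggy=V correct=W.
buggy=14 correct=4

`(lane / 4)*2 + (i % 2) + 8*(i / 2)`[30,0]→14
L=30→G=30>>2=7, T=30&3=2
[0]→row 2·2+0=4  col G=7
row: 14 vs 4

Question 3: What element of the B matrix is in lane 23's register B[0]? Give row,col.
6,5

lane 23->23/4=5, 23 mod 4=3
i=0  r:2·3+0->6  c:5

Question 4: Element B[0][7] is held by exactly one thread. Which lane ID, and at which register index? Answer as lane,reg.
c=7->g=7  r=0->t=0,b0=0
L=7*4+0=28  i=0=0

28,0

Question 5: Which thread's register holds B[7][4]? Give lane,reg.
c=4->g=4  r=7->t=3,b0=1
L=4*4+3=19  i=1=1

19,1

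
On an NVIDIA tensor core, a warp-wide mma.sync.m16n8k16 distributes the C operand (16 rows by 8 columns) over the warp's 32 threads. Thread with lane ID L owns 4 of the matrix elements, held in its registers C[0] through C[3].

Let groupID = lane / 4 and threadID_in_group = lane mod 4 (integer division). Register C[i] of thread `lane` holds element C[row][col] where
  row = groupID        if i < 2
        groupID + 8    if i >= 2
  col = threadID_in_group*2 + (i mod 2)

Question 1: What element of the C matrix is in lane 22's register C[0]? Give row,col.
5,4

lane 22->22/4=5, 22 mod 4=2
i=0  r:5+0->5  c:2·2+0->4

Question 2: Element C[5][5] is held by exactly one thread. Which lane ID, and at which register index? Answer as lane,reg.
22,1

r:5=>grp=5,rB=0  c:5=>tig=2,lo=1
L=5*4+2=22  i=0*2+1=1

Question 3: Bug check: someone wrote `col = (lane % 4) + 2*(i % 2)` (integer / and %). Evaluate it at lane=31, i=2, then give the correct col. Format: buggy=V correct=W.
buggy=3 correct=6

`(lane % 4) + 2*(i % 2)`[31,2]⇒3
31: gr=7,th=3
[2] (7+8,3*2+0) = (15,6)
col: 3 vs 6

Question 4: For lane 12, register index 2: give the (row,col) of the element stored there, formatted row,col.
L=12->gid=12>>2=3, tid=12&3=0
[2]->row 3+8=11  col 0·2+0=0

11,0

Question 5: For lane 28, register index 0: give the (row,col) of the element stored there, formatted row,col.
28: grp=7,tig=0
[0] (7+0,0*2+0) = (7,0)

7,0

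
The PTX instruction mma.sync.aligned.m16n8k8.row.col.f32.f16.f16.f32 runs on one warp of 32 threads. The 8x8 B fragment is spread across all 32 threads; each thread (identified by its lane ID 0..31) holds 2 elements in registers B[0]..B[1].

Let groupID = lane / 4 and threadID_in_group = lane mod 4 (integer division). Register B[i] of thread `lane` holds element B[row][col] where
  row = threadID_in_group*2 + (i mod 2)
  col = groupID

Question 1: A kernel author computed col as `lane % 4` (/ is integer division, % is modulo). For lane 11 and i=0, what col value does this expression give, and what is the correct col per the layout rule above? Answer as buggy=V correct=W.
`lane % 4`[11,0]=>3
lane 11=>11/4=2, 11 mod 4=3
i=0  r:2·3+0=>6  c:2
col: 3 vs 2

buggy=3 correct=2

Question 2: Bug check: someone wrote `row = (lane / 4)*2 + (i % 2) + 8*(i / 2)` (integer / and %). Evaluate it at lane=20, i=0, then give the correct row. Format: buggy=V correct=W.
buggy=10 correct=0

`(lane / 4)*2 + (i % 2) + 8*(i / 2)`[20,0]->10
L=20->gid=20>>2=5, tid=20&3=0
[0]->row 0·2+0=0  col gid=5
row: 10 vs 0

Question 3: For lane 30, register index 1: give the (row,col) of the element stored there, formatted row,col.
lane 30: g=7 (30/4), t=2 (30%4)
i=1: r=2*2+1=5, c=g=7

5,7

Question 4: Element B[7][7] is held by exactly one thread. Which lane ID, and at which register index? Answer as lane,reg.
31,1

c=7⇒gr=7  r=7⇒th=3,odd=1
L=7*4+3=31  i=1=1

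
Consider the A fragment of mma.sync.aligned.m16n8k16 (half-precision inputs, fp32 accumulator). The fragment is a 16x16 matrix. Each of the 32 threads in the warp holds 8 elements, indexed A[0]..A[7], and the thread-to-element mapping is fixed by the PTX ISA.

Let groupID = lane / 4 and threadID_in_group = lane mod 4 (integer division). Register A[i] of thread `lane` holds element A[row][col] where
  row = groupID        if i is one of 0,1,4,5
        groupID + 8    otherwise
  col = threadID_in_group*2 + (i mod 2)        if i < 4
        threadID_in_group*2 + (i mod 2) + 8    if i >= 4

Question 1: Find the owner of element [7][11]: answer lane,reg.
r:7=>grp=7,rB=0  c:11=>cB=1,tig=1,lo=1
L=7*4+1=29  i=1*4+0*2+1=5

29,5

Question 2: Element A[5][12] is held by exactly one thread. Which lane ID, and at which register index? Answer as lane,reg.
r=5->g=5,rb=0  c=12->cb=1,t=2,b0=0
L=5*4+2=22  i=1*4+0*2+0=4

22,4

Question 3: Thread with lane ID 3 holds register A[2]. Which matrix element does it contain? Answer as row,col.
8,6

lane 3=>3/4=0, 3 mod 4=3
i=2  r:0+8=>8  c:2·3+0+0=>6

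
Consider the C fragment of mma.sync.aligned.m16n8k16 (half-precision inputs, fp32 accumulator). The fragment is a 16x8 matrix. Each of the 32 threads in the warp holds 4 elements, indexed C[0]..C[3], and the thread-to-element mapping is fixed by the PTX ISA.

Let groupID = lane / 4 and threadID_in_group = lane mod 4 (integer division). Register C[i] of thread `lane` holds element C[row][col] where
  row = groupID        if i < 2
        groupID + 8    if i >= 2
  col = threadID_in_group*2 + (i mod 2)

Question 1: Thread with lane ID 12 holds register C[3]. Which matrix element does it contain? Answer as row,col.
L=12→G=12>>2=3, T=12&3=0
[3]→row 3+8=11  col 0·2+1=1

11,1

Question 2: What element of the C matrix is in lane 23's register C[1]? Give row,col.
lane 23: g=5 (23/4), t=3 (23%4)
i=1: r=5+0=5, c=3*2+1=7

5,7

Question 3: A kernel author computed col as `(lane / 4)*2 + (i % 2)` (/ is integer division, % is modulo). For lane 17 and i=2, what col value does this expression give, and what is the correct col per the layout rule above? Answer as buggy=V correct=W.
buggy=8 correct=2

`(lane / 4)*2 + (i % 2)`[17,2]->8
lane 17->17/4=4, 17 mod 4=1
i=2  r:4+8->12  c:2·1+0->2
col: 8 vs 2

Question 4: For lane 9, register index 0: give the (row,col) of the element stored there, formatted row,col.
lane 9→9/4=2, 9 mod 4=1
i=0  r:2+0→2  c:2·1+0→2

2,2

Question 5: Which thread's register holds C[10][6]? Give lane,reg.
11,2

r:10=>grp=2,rB=1  c:6=>tig=3,lo=0
L=2*4+3=11  i=1*2+0=2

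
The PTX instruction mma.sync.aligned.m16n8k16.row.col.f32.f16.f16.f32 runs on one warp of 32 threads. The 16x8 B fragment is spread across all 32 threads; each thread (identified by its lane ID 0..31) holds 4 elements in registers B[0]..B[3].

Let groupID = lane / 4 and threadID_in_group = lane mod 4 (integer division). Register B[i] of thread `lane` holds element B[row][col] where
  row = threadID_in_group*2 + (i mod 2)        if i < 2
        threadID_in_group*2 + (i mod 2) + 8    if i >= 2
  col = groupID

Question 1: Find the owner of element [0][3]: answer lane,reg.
c=3⇒gr=3  r=0⇒Rb=0,th=0,odd=0
L=3*4+0=12  i=0*2+0=0

12,0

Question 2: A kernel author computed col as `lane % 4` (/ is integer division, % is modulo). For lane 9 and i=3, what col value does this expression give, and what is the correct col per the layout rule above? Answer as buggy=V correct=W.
`lane % 4`[9,3]->1
lane 9: g=2 (9/4), t=1 (9%4)
i=3: r=1*2+1+8=11, c=g=2
col: 1 vs 2

buggy=1 correct=2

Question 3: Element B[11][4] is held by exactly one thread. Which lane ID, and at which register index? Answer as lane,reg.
17,3

c=4->g=4  r=11->rb=1,t=1,b0=1
L=4*4+1=17  i=1*2+1=3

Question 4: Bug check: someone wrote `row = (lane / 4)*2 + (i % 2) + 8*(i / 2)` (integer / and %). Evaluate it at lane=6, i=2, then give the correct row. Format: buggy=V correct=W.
buggy=10 correct=12

`(lane / 4)*2 + (i % 2) + 8*(i / 2)`[6,2]=>10
6: grp=1,tig=2
[2] (2*2+0+8,1) = (12,1)
row: 10 vs 12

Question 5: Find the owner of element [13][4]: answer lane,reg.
18,3

c=4⇒gr=4  r=13⇒Rb=1,th=2,odd=1
L=4*4+2=18  i=1*2+1=3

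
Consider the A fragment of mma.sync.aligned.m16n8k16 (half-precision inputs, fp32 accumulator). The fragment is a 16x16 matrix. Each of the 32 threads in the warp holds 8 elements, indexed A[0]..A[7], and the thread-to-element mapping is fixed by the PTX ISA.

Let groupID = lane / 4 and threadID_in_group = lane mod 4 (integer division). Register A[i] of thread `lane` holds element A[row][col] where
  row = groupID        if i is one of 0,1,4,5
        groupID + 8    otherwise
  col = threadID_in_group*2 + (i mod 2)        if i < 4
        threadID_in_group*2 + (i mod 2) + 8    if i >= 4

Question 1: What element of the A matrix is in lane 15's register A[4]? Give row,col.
lane 15: gid=3 (15/4), tid=3 (15%4)
i=4: r=3+0=3, c=3*2+0+8=14

3,14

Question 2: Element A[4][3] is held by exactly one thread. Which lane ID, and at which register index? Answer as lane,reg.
r=4->g=4,rb=0  c=3->cb=0,t=1,b0=1
L=4*4+1=17  i=0*4+0*2+1=1

17,1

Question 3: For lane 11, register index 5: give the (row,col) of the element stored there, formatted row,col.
lane 11->11/4=2, 11 mod 4=3
i=5  r:2+0->2  c:2·3+1+8->15

2,15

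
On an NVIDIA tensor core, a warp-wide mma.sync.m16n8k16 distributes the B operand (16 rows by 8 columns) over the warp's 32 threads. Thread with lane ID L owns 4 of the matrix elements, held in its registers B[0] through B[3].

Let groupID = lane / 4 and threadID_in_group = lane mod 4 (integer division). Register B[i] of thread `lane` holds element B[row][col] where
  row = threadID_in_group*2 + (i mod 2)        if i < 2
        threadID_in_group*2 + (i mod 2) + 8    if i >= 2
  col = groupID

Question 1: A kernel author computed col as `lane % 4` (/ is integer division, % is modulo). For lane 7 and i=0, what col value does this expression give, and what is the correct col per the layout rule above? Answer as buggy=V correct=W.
`lane % 4`[7,0]->3
lane 7: g=1 (7/4), t=3 (7%4)
i=0: r=3*2+0+0=6, c=g=1
col: 3 vs 1

buggy=3 correct=1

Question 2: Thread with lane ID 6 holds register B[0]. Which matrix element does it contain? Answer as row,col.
L=6->g=6>>2=1, t=6&3=2
[0]->row 2·2+0+0=4  col g=1

4,1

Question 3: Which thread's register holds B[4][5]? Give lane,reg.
c=5->g=5  r=4->rb=0,t=2,b0=0
L=5*4+2=22  i=0*2+0=0

22,0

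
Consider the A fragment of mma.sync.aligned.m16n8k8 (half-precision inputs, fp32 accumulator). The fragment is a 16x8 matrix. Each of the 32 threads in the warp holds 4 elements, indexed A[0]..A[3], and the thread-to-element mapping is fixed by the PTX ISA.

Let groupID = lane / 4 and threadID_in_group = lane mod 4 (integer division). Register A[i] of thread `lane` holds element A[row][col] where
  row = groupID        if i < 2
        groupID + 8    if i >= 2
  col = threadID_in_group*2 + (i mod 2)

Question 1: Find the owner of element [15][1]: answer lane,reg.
r=15->g=7,rb=1  c=1->t=0,b0=1
L=7*4+0=28  i=1*2+1=3

28,3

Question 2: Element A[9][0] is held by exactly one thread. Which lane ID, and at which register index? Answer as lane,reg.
r=9→G=1,rhi=1  c=0→T=0,p=0
L=1*4+0=4  i=1*2+0=2

4,2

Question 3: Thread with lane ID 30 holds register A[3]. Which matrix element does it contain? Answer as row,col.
15,5

30: gr=7,th=2
[3] (7+8,2*2+1) = (15,5)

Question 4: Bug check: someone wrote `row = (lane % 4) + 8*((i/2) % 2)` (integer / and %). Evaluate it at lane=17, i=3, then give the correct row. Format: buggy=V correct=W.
`(lane % 4) + 8*((i/2) % 2)`[17,3]⇒9
lane 17: gr=4 (17/4), th=1 (17%4)
i=3: r=4+8=12, c=1*2+1=3
row: 9 vs 12

buggy=9 correct=12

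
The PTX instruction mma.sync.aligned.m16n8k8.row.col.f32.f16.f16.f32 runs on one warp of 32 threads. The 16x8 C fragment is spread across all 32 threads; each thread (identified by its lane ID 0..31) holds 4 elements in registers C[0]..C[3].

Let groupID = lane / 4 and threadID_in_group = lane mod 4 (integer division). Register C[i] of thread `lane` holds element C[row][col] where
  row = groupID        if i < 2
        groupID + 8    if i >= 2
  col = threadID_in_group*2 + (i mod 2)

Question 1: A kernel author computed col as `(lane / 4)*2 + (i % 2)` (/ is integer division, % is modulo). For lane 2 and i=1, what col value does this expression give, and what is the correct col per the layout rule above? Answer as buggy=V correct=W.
buggy=1 correct=5

`(lane / 4)*2 + (i % 2)`[2,1]->1
L=2->gid=2>>2=0, tid=2&3=2
[1]->row 0+0=0  col 2·2+1=5
col: 1 vs 5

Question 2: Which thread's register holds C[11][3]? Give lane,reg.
13,3

r: 11->gid=3,r8=1  c: 3->tid=1,i&1=1
L=3*4+1=13  i=1*2+1=3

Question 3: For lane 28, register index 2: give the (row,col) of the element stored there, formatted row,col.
28: G=7,T=0
[2] (7+8,0*2+0) = (15,0)

15,0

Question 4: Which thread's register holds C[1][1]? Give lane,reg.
r=1⇒gr=1,Rb=0  c=1⇒th=0,odd=1
L=1*4+0=4  i=0*2+1=1

4,1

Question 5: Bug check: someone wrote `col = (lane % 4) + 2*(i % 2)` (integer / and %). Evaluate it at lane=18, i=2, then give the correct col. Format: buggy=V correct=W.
buggy=2 correct=4

`(lane % 4) + 2*(i % 2)`[18,2]->2
lane 18: gid=4 (18/4), tid=2 (18%4)
i=2: r=4+8=12, c=2*2+0=4
col: 2 vs 4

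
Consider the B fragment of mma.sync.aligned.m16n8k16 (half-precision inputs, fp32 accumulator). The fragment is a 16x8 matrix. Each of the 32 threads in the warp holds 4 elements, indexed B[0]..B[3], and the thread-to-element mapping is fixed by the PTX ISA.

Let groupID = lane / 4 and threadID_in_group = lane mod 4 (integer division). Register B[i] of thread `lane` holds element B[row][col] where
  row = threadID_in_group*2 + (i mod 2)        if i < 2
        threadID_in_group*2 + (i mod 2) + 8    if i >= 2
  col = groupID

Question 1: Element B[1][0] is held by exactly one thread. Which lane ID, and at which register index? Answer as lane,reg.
0,1

c=0->g=0  r=1->rb=0,t=0,b0=1
L=0*4+0=0  i=0*2+1=1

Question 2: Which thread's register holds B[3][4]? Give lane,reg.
c=4→G=4  r=3→rhi=0,T=1,p=1
L=4*4+1=17  i=0*2+1=1

17,1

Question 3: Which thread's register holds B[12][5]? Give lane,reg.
c=5⇒gr=5  r=12⇒Rb=1,th=2,odd=0
L=5*4+2=22  i=1*2+0=2

22,2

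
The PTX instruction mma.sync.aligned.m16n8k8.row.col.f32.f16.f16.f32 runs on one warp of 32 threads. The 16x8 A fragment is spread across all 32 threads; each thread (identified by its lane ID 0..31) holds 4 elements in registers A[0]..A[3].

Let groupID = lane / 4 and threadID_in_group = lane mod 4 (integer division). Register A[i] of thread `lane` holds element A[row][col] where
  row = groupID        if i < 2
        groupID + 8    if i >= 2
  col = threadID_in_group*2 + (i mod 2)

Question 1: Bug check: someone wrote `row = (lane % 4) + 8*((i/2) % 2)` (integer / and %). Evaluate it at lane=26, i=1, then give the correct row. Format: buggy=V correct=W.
buggy=2 correct=6

`(lane % 4) + 8*((i/2) % 2)`[26,1]→2
L=26→G=26>>2=6, T=26&3=2
[1]→row 6+0=6  col 2·2+1=5
row: 2 vs 6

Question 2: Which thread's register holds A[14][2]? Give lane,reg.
r=14→G=6,rhi=1  c=2→T=1,p=0
L=6*4+1=25  i=1*2+0=2

25,2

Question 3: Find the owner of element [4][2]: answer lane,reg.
r=4⇒gr=4,Rb=0  c=2⇒th=1,odd=0
L=4*4+1=17  i=0*2+0=0

17,0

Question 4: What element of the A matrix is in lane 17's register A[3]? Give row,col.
17: gr=4,th=1
[3] (4+8,1*2+1) = (12,3)

12,3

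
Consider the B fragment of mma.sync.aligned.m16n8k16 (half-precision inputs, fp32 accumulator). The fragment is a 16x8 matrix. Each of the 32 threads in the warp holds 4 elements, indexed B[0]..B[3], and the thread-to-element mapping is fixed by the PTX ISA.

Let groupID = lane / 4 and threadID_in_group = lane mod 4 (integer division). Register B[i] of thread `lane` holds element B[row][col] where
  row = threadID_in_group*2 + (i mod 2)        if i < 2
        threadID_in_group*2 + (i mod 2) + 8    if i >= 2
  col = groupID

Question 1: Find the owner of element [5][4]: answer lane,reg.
18,1

c:4=>grp=4  r:5=>rB=0,tig=2,lo=1
L=4*4+2=18  i=0*2+1=1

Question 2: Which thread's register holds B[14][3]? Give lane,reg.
15,2

c:3=>grp=3  r:14=>rB=1,tig=3,lo=0
L=3*4+3=15  i=1*2+0=2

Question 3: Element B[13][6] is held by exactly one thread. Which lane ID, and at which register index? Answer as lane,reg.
c=6⇒gr=6  r=13⇒Rb=1,th=2,odd=1
L=6*4+2=26  i=1*2+1=3

26,3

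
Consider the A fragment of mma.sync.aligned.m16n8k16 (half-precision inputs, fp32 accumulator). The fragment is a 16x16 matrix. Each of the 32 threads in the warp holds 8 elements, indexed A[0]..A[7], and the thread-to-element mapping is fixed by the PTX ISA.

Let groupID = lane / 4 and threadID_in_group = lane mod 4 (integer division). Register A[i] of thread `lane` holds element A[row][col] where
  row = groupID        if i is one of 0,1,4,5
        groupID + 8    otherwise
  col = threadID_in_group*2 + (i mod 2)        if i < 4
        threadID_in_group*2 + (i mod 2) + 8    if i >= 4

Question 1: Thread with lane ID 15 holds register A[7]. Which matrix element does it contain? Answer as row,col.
11,15

lane 15=>15/4=3, 15 mod 4=3
i=7  r:3+8=>11  c:2·3+1+8=>15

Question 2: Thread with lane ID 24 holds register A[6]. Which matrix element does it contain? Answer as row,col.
14,8

lane 24⇒24/4=6, 24 mod 4=0
i=6  r:6+8⇒14  c:2·0+0+8⇒8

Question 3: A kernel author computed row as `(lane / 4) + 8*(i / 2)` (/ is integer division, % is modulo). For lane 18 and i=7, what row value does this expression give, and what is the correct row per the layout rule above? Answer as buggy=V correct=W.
`(lane / 4) + 8*(i / 2)`[18,7]->28
L=18->g=18>>2=4, t=18&3=2
[7]->row 4+8=12  col 2·2+1+8=13
row: 28 vs 12

buggy=28 correct=12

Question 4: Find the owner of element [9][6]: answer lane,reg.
r:9=>grp=1,rB=1  c:6=>cB=0,tig=3,lo=0
L=1*4+3=7  i=0*4+1*2+0=2

7,2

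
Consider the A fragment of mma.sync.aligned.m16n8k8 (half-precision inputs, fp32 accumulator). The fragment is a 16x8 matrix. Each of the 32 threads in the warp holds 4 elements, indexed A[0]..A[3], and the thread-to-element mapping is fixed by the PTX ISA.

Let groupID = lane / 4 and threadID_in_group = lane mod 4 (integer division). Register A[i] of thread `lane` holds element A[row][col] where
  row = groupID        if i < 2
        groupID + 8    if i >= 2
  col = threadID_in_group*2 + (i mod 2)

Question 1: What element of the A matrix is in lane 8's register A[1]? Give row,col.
L=8→G=8>>2=2, T=8&3=0
[1]→row 2+0=2  col 0·2+1=1

2,1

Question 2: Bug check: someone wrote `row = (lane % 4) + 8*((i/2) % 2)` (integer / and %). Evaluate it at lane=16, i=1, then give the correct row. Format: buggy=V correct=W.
buggy=0 correct=4

`(lane % 4) + 8*((i/2) % 2)`[16,1]->0
lane 16->16/4=4, 16 mod 4=0
i=1  r:4+0->4  c:2·0+1->1
row: 0 vs 4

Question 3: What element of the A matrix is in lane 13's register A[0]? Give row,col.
3,2

L=13→G=13>>2=3, T=13&3=1
[0]→row 3+0=3  col 1·2+0=2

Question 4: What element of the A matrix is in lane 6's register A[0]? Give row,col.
1,4

6: G=1,T=2
[0] (1+0,2*2+0) = (1,4)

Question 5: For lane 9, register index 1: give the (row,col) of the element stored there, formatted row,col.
2,3

lane 9: gid=2 (9/4), tid=1 (9%4)
i=1: r=2+0=2, c=1*2+1=3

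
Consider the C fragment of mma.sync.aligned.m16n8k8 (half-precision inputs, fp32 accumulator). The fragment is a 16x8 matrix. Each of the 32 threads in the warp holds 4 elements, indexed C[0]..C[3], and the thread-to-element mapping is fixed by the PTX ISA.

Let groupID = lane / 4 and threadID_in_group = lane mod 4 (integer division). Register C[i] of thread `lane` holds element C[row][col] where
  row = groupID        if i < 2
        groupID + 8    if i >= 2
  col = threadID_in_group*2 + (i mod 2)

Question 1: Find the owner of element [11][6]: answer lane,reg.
15,2

r:11=>grp=3,rB=1  c:6=>tig=3,lo=0
L=3*4+3=15  i=1*2+0=2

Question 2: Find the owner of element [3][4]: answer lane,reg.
r: 3->gid=3,r8=0  c: 4->tid=2,i&1=0
L=3*4+2=14  i=0*2+0=0

14,0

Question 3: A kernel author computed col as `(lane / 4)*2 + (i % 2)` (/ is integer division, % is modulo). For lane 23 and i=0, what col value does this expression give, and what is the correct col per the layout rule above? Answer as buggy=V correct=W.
`(lane / 4)*2 + (i % 2)`[23,0]->10
23: g=5,t=3
[0] (5+0,3*2+0) = (5,6)
col: 10 vs 6

buggy=10 correct=6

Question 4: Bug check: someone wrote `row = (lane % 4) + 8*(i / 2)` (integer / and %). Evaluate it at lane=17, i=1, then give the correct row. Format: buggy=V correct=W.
`(lane % 4) + 8*(i / 2)`[17,1]→1
lane 17: G=4 (17/4), T=1 (17%4)
i=1: r=4+0=4, c=1*2+1=3
row: 1 vs 4

buggy=1 correct=4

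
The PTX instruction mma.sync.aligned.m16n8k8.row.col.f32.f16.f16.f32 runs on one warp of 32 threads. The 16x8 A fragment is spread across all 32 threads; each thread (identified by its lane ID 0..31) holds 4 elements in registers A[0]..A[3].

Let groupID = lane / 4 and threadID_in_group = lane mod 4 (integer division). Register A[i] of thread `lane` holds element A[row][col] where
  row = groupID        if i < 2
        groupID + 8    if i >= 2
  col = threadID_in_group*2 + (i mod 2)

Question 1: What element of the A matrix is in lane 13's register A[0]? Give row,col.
L=13=>grp=13>>2=3, tig=13&3=1
[0]=>row 3+0=3  col 1·2+0=2

3,2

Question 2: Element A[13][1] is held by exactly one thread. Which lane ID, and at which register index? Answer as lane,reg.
r:13=>grp=5,rB=1  c:1=>tig=0,lo=1
L=5*4+0=20  i=1*2+1=3

20,3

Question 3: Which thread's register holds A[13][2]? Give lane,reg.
r=13->g=5,rb=1  c=2->t=1,b0=0
L=5*4+1=21  i=1*2+0=2

21,2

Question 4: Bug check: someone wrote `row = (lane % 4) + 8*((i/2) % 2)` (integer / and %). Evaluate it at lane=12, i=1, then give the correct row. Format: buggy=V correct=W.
`(lane % 4) + 8*((i/2) % 2)`[12,1]→0
lane 12: G=3 (12/4), T=0 (12%4)
i=1: r=3+0=3, c=0*2+1=1
row: 0 vs 3

buggy=0 correct=3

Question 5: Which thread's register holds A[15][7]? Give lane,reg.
31,3

r=15→G=7,rhi=1  c=7→T=3,p=1
L=7*4+3=31  i=1*2+1=3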